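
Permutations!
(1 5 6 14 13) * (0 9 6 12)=[9, 5, 2, 3, 4, 12, 14, 7, 8, 6, 10, 11, 0, 1, 13]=(0 9 6 14 13 1 5 12)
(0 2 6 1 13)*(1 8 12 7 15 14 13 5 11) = (0 2 6 8 12 7 15 14 13)(1 5 11) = [2, 5, 6, 3, 4, 11, 8, 15, 12, 9, 10, 1, 7, 0, 13, 14]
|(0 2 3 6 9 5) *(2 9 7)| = 12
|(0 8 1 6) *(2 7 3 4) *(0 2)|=|(0 8 1 6 2 7 3 4)|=8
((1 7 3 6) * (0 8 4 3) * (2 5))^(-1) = (0 7 1 6 3 4 8)(2 5)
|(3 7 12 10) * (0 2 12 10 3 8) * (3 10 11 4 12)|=|(0 2 3 7 11 4 12 10 8)|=9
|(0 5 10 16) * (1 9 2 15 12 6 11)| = 28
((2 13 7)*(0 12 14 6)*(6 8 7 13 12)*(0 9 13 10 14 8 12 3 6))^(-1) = ((2 3 6 9 13 10 14 12 8 7))^(-1) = (2 7 8 12 14 10 13 9 6 3)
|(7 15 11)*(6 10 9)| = 3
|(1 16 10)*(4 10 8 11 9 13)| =8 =|(1 16 8 11 9 13 4 10)|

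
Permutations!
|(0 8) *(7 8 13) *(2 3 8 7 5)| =6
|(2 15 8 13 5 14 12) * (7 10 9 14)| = 10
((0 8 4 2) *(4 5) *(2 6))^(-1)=(0 2 6 4 5 8)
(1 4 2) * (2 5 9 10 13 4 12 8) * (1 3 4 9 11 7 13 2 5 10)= (1 12 8 5 11 7 13 9)(2 3 4 10)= [0, 12, 3, 4, 10, 11, 6, 13, 5, 1, 2, 7, 8, 9]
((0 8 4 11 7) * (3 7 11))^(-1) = (11)(0 7 3 4 8)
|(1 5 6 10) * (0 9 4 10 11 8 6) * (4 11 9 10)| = |(0 10 1 5)(6 9 11 8)| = 4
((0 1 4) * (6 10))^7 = ((0 1 4)(6 10))^7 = (0 1 4)(6 10)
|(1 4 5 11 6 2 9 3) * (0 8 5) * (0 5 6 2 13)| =28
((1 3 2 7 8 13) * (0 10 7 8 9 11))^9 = (0 11 9 7 10)(1 13 8 2 3)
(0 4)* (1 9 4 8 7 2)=(0 8 7 2 1 9 4)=[8, 9, 1, 3, 0, 5, 6, 2, 7, 4]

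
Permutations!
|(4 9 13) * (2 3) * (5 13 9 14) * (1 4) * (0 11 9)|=|(0 11 9)(1 4 14 5 13)(2 3)|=30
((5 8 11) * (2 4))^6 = (11)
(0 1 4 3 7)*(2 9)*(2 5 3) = [1, 4, 9, 7, 2, 3, 6, 0, 8, 5] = (0 1 4 2 9 5 3 7)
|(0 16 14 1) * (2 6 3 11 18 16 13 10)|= |(0 13 10 2 6 3 11 18 16 14 1)|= 11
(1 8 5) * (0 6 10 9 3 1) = (0 6 10 9 3 1 8 5) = [6, 8, 2, 1, 4, 0, 10, 7, 5, 3, 9]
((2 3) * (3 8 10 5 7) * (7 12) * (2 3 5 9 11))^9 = (12)(2 11 9 10 8)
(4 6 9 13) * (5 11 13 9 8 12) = (4 6 8 12 5 11 13) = [0, 1, 2, 3, 6, 11, 8, 7, 12, 9, 10, 13, 5, 4]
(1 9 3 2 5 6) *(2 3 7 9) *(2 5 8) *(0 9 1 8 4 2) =(0 9 7 1 5 6 8)(2 4) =[9, 5, 4, 3, 2, 6, 8, 1, 0, 7]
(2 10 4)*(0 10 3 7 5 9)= [10, 1, 3, 7, 2, 9, 6, 5, 8, 0, 4]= (0 10 4 2 3 7 5 9)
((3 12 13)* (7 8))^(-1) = (3 13 12)(7 8)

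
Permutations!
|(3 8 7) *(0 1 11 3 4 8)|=|(0 1 11 3)(4 8 7)|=12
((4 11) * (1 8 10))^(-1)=((1 8 10)(4 11))^(-1)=(1 10 8)(4 11)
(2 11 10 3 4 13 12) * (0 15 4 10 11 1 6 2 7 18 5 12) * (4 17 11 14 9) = (0 15 17 11 14 9 4 13)(1 6 2)(3 10)(5 12 7 18) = [15, 6, 1, 10, 13, 12, 2, 18, 8, 4, 3, 14, 7, 0, 9, 17, 16, 11, 5]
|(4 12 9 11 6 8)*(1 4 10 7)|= 9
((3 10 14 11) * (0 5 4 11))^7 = (14)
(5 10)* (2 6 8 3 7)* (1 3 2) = (1 3 7)(2 6 8)(5 10) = [0, 3, 6, 7, 4, 10, 8, 1, 2, 9, 5]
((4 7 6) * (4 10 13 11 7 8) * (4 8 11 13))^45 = (13)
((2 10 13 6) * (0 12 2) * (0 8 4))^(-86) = (0 2 13 8)(4 12 10 6)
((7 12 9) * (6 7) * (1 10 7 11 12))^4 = (12)(1 10 7)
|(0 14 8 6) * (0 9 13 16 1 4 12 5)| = |(0 14 8 6 9 13 16 1 4 12 5)| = 11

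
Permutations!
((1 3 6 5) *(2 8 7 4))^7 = (1 5 6 3)(2 4 7 8)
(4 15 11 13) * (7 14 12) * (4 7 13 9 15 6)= (4 6)(7 14 12 13)(9 15 11)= [0, 1, 2, 3, 6, 5, 4, 14, 8, 15, 10, 9, 13, 7, 12, 11]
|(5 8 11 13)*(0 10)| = |(0 10)(5 8 11 13)| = 4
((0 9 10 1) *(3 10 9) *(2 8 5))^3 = ((0 3 10 1)(2 8 5))^3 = (0 1 10 3)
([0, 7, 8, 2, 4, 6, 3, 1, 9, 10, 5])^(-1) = [0, 7, 3, 6, 4, 10, 5, 1, 2, 8, 9]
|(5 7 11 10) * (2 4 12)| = |(2 4 12)(5 7 11 10)| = 12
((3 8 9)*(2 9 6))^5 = (9)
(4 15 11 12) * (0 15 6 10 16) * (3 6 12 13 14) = (0 15 11 13 14 3 6 10 16)(4 12) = [15, 1, 2, 6, 12, 5, 10, 7, 8, 9, 16, 13, 4, 14, 3, 11, 0]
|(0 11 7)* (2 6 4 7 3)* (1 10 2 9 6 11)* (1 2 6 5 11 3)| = 11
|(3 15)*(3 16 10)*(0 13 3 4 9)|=8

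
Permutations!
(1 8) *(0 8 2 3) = [8, 2, 3, 0, 4, 5, 6, 7, 1] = (0 8 1 2 3)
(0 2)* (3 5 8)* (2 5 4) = [5, 1, 0, 4, 2, 8, 6, 7, 3] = (0 5 8 3 4 2)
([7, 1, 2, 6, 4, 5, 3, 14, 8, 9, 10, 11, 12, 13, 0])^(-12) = [0, 1, 2, 3, 4, 5, 6, 7, 8, 9, 10, 11, 12, 13, 14]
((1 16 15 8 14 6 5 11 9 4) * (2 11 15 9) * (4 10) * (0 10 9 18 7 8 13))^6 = (0 7 13 18 15 16 5 1 6 4 14 10 8)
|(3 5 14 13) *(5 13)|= 2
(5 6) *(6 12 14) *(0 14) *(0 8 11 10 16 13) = (0 14 6 5 12 8 11 10 16 13) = [14, 1, 2, 3, 4, 12, 5, 7, 11, 9, 16, 10, 8, 0, 6, 15, 13]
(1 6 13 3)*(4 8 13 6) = (1 4 8 13 3) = [0, 4, 2, 1, 8, 5, 6, 7, 13, 9, 10, 11, 12, 3]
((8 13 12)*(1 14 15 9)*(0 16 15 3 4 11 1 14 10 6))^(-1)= ((0 16 15 9 14 3 4 11 1 10 6)(8 13 12))^(-1)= (0 6 10 1 11 4 3 14 9 15 16)(8 12 13)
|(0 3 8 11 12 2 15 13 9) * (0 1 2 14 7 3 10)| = |(0 10)(1 2 15 13 9)(3 8 11 12 14 7)| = 30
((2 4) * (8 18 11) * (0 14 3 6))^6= (18)(0 3)(6 14)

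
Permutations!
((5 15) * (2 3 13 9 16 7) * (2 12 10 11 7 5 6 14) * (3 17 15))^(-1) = (2 14 6 15 17)(3 5 16 9 13)(7 11 10 12)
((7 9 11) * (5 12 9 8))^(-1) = (5 8 7 11 9 12)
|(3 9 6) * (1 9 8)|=5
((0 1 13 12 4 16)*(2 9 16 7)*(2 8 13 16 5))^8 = (0 16 1)(2 5 9)(4 13 7 12 8)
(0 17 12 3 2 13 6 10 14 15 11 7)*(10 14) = (0 17 12 3 2 13 6 14 15 11 7) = [17, 1, 13, 2, 4, 5, 14, 0, 8, 9, 10, 7, 3, 6, 15, 11, 16, 12]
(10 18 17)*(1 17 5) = (1 17 10 18 5) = [0, 17, 2, 3, 4, 1, 6, 7, 8, 9, 18, 11, 12, 13, 14, 15, 16, 10, 5]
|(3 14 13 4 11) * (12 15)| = |(3 14 13 4 11)(12 15)| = 10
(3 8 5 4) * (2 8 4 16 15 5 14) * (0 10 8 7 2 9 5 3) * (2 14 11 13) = (0 10 8 11 13 2 7 14 9 5 16 15 3 4) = [10, 1, 7, 4, 0, 16, 6, 14, 11, 5, 8, 13, 12, 2, 9, 3, 15]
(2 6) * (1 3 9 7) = [0, 3, 6, 9, 4, 5, 2, 1, 8, 7] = (1 3 9 7)(2 6)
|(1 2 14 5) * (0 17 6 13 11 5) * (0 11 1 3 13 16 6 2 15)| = 10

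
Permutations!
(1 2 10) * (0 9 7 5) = (0 9 7 5)(1 2 10) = [9, 2, 10, 3, 4, 0, 6, 5, 8, 7, 1]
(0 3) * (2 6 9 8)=(0 3)(2 6 9 8)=[3, 1, 6, 0, 4, 5, 9, 7, 2, 8]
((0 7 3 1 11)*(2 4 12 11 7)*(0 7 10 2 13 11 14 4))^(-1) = ((0 13 11 7 3 1 10 2)(4 12 14))^(-1) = (0 2 10 1 3 7 11 13)(4 14 12)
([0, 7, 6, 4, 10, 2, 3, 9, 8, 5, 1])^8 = (1 10 4 3 6 2 5 9 7)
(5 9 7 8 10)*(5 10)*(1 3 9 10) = (1 3 9 7 8 5 10) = [0, 3, 2, 9, 4, 10, 6, 8, 5, 7, 1]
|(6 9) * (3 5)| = |(3 5)(6 9)| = 2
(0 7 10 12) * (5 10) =(0 7 5 10 12) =[7, 1, 2, 3, 4, 10, 6, 5, 8, 9, 12, 11, 0]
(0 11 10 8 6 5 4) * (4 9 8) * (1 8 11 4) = [4, 8, 2, 3, 0, 9, 5, 7, 6, 11, 1, 10] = (0 4)(1 8 6 5 9 11 10)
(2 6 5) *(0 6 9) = (0 6 5 2 9) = [6, 1, 9, 3, 4, 2, 5, 7, 8, 0]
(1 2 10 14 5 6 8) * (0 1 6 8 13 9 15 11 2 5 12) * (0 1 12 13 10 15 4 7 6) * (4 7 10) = [12, 5, 15, 3, 10, 8, 4, 6, 0, 7, 14, 2, 1, 9, 13, 11] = (0 12 1 5 8)(2 15 11)(4 10 14 13 9 7 6)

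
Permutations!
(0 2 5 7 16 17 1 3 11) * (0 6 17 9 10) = (0 2 5 7 16 9 10)(1 3 11 6 17) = [2, 3, 5, 11, 4, 7, 17, 16, 8, 10, 0, 6, 12, 13, 14, 15, 9, 1]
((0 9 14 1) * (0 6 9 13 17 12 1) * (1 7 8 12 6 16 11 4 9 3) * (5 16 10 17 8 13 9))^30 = (17)(4 16)(5 11)(7 8)(12 13)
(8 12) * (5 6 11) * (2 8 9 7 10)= (2 8 12 9 7 10)(5 6 11)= [0, 1, 8, 3, 4, 6, 11, 10, 12, 7, 2, 5, 9]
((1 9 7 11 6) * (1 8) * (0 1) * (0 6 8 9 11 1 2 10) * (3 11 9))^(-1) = (0 10 2)(1 7 9)(3 6 8 11)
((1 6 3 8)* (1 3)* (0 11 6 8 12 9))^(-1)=(0 9 12 3 8 1 6 11)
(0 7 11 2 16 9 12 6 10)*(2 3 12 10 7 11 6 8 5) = [11, 1, 16, 12, 4, 2, 7, 6, 5, 10, 0, 3, 8, 13, 14, 15, 9] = (0 11 3 12 8 5 2 16 9 10)(6 7)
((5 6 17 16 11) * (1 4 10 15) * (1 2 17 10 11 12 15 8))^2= (1 11 6 8 4 5 10)(2 16 15 17 12)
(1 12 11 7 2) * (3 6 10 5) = [0, 12, 1, 6, 4, 3, 10, 2, 8, 9, 5, 7, 11] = (1 12 11 7 2)(3 6 10 5)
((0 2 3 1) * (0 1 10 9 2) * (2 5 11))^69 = (2 9)(3 5)(10 11) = ((2 3 10 9 5 11))^69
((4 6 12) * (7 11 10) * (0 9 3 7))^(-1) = (0 10 11 7 3 9)(4 12 6) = ((0 9 3 7 11 10)(4 6 12))^(-1)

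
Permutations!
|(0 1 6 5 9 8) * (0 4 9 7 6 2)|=3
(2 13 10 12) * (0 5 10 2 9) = (0 5 10 12 9)(2 13) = [5, 1, 13, 3, 4, 10, 6, 7, 8, 0, 12, 11, 9, 2]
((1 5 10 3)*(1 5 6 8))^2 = (1 8 6)(3 10 5)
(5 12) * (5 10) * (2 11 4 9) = [0, 1, 11, 3, 9, 12, 6, 7, 8, 2, 5, 4, 10] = (2 11 4 9)(5 12 10)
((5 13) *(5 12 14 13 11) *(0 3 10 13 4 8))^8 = (14) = ((0 3 10 13 12 14 4 8)(5 11))^8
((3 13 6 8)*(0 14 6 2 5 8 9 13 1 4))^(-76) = (0 14 6 9 13 2 5 8 3 1 4)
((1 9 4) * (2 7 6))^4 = (1 9 4)(2 7 6)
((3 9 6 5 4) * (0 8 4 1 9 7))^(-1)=(0 7 3 4 8)(1 5 6 9)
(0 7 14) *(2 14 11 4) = (0 7 11 4 2 14) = [7, 1, 14, 3, 2, 5, 6, 11, 8, 9, 10, 4, 12, 13, 0]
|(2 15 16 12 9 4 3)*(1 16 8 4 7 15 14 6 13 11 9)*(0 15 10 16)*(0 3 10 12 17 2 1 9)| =|(0 15 8 4 10 16 17 2 14 6 13 11)(1 3)(7 12 9)| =12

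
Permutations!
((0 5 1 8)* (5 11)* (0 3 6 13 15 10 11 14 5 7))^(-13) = ((0 14 5 1 8 3 6 13 15 10 11 7))^(-13) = (0 7 11 10 15 13 6 3 8 1 5 14)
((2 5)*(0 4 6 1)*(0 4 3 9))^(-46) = ((0 3 9)(1 4 6)(2 5))^(-46) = (0 9 3)(1 6 4)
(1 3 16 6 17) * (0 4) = (0 4)(1 3 16 6 17) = [4, 3, 2, 16, 0, 5, 17, 7, 8, 9, 10, 11, 12, 13, 14, 15, 6, 1]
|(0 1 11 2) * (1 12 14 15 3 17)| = 9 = |(0 12 14 15 3 17 1 11 2)|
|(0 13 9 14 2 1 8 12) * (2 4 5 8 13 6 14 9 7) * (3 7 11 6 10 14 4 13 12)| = |(0 10 14 13 11 6 4 5 8 3 7 2 1 12)| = 14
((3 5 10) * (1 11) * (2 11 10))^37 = (1 10 3 5 2 11)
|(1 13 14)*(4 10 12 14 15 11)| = 8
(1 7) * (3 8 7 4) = (1 4 3 8 7) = [0, 4, 2, 8, 3, 5, 6, 1, 7]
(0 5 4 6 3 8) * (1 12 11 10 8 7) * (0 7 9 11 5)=[0, 12, 2, 9, 6, 4, 3, 1, 7, 11, 8, 10, 5]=(1 12 5 4 6 3 9 11 10 8 7)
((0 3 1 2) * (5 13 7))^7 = (0 2 1 3)(5 13 7) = ((0 3 1 2)(5 13 7))^7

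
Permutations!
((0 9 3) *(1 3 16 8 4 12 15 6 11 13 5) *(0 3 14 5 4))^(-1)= ((0 9 16 8)(1 14 5)(4 12 15 6 11 13))^(-1)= (0 8 16 9)(1 5 14)(4 13 11 6 15 12)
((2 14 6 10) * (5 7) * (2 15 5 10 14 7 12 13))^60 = (2 5 7 12 10 13 15) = ((2 7 10 15 5 12 13)(6 14))^60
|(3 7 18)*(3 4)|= 4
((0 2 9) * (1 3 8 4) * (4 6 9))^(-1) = ((0 2 4 1 3 8 6 9))^(-1) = (0 9 6 8 3 1 4 2)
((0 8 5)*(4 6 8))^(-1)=(0 5 8 6 4)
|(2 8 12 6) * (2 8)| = |(6 8 12)| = 3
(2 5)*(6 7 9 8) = (2 5)(6 7 9 8) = [0, 1, 5, 3, 4, 2, 7, 9, 6, 8]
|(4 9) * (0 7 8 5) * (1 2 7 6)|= 14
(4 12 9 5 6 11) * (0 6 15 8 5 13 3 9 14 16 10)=[6, 1, 2, 9, 12, 15, 11, 7, 5, 13, 0, 4, 14, 3, 16, 8, 10]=(0 6 11 4 12 14 16 10)(3 9 13)(5 15 8)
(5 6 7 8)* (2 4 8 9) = [0, 1, 4, 3, 8, 6, 7, 9, 5, 2] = (2 4 8 5 6 7 9)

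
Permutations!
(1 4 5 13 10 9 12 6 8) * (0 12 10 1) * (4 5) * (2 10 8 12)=(0 2 10 9 8)(1 5 13)(6 12)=[2, 5, 10, 3, 4, 13, 12, 7, 0, 8, 9, 11, 6, 1]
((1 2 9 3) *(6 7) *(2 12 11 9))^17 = ((1 12 11 9 3)(6 7))^17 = (1 11 3 12 9)(6 7)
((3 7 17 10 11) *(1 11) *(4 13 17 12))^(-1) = ((1 11 3 7 12 4 13 17 10))^(-1) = (1 10 17 13 4 12 7 3 11)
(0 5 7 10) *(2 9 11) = [5, 1, 9, 3, 4, 7, 6, 10, 8, 11, 0, 2] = (0 5 7 10)(2 9 11)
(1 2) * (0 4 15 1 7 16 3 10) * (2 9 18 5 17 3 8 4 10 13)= (0 10)(1 9 18 5 17 3 13 2 7 16 8 4 15)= [10, 9, 7, 13, 15, 17, 6, 16, 4, 18, 0, 11, 12, 2, 14, 1, 8, 3, 5]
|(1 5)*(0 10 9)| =6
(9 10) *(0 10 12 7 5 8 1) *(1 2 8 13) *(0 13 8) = (0 10 9 12 7 5 8 2)(1 13) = [10, 13, 0, 3, 4, 8, 6, 5, 2, 12, 9, 11, 7, 1]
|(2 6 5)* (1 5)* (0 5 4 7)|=|(0 5 2 6 1 4 7)|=7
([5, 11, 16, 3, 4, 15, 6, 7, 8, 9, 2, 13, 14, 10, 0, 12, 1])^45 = [0, 10, 11, 3, 4, 5, 6, 7, 8, 9, 1, 2, 12, 16, 14, 15, 13]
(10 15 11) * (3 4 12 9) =(3 4 12 9)(10 15 11) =[0, 1, 2, 4, 12, 5, 6, 7, 8, 3, 15, 10, 9, 13, 14, 11]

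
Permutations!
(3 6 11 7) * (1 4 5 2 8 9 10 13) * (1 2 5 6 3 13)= (1 4 6 11 7 13 2 8 9 10)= [0, 4, 8, 3, 6, 5, 11, 13, 9, 10, 1, 7, 12, 2]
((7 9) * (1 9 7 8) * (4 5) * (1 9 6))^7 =(1 6)(4 5)(8 9) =((1 6)(4 5)(8 9))^7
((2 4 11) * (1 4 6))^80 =(11)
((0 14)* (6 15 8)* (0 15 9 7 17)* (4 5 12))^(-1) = (0 17 7 9 6 8 15 14)(4 12 5)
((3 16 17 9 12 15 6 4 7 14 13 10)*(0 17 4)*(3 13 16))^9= (0 12)(4 7 14 16)(6 9)(10 13)(15 17)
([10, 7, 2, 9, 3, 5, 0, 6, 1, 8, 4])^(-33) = [3, 0, 2, 1, 8, 5, 4, 10, 6, 7, 9]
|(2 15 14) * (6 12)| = |(2 15 14)(6 12)| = 6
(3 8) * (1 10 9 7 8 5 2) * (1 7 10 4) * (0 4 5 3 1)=(0 4)(1 5 2 7 8)(9 10)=[4, 5, 7, 3, 0, 2, 6, 8, 1, 10, 9]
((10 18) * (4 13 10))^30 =(4 10)(13 18)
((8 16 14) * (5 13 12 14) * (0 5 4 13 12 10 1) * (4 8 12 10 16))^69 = ((0 5 10 1)(4 13 16 8)(12 14))^69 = (0 5 10 1)(4 13 16 8)(12 14)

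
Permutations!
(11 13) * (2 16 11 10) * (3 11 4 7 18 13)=(2 16 4 7 18 13 10)(3 11)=[0, 1, 16, 11, 7, 5, 6, 18, 8, 9, 2, 3, 12, 10, 14, 15, 4, 17, 13]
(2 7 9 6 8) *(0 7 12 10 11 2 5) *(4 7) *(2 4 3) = [3, 1, 12, 2, 7, 0, 8, 9, 5, 6, 11, 4, 10] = (0 3 2 12 10 11 4 7 9 6 8 5)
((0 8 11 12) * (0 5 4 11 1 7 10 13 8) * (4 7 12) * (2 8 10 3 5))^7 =(1 8 2 12)(3 5 7)(4 11)(10 13)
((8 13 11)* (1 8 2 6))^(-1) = ((1 8 13 11 2 6))^(-1) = (1 6 2 11 13 8)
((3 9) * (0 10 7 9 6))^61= (0 10 7 9 3 6)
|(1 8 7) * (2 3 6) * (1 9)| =|(1 8 7 9)(2 3 6)| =12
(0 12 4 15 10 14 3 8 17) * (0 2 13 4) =[12, 1, 13, 8, 15, 5, 6, 7, 17, 9, 14, 11, 0, 4, 3, 10, 16, 2] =(0 12)(2 13 4 15 10 14 3 8 17)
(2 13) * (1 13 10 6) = (1 13 2 10 6) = [0, 13, 10, 3, 4, 5, 1, 7, 8, 9, 6, 11, 12, 2]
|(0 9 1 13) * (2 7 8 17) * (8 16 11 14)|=28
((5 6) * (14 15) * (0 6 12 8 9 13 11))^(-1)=(0 11 13 9 8 12 5 6)(14 15)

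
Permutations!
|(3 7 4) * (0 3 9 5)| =|(0 3 7 4 9 5)| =6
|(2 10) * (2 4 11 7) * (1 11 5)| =7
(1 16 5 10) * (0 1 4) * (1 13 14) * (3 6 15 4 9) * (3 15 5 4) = (0 13 14 1 16 4)(3 6 5 10 9 15) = [13, 16, 2, 6, 0, 10, 5, 7, 8, 15, 9, 11, 12, 14, 1, 3, 4]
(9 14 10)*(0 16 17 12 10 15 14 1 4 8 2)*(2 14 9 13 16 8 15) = (0 8 14 2)(1 4 15 9)(10 13 16 17 12) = [8, 4, 0, 3, 15, 5, 6, 7, 14, 1, 13, 11, 10, 16, 2, 9, 17, 12]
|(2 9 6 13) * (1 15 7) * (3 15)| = |(1 3 15 7)(2 9 6 13)| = 4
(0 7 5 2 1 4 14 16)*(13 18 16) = (0 7 5 2 1 4 14 13 18 16) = [7, 4, 1, 3, 14, 2, 6, 5, 8, 9, 10, 11, 12, 18, 13, 15, 0, 17, 16]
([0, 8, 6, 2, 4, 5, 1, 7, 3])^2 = [0, 3, 1, 6, 4, 5, 8, 7, 2]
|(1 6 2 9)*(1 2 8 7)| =|(1 6 8 7)(2 9)| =4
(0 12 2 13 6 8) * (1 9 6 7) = (0 12 2 13 7 1 9 6 8) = [12, 9, 13, 3, 4, 5, 8, 1, 0, 6, 10, 11, 2, 7]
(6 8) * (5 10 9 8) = (5 10 9 8 6) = [0, 1, 2, 3, 4, 10, 5, 7, 6, 8, 9]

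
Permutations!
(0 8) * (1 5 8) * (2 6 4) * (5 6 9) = [1, 6, 9, 3, 2, 8, 4, 7, 0, 5] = (0 1 6 4 2 9 5 8)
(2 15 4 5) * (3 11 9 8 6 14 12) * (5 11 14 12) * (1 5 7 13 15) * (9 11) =[0, 5, 1, 14, 9, 2, 12, 13, 6, 8, 10, 11, 3, 15, 7, 4] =(1 5 2)(3 14 7 13 15 4 9 8 6 12)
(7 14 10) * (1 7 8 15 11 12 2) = (1 7 14 10 8 15 11 12 2) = [0, 7, 1, 3, 4, 5, 6, 14, 15, 9, 8, 12, 2, 13, 10, 11]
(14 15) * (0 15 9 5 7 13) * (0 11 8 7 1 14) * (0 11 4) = (0 15 11 8 7 13 4)(1 14 9 5) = [15, 14, 2, 3, 0, 1, 6, 13, 7, 5, 10, 8, 12, 4, 9, 11]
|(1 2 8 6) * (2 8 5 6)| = |(1 8 2 5 6)| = 5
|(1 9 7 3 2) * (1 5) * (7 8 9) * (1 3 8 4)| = 15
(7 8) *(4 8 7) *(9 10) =[0, 1, 2, 3, 8, 5, 6, 7, 4, 10, 9] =(4 8)(9 10)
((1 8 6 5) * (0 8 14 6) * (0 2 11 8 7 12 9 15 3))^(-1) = ((0 7 12 9 15 3)(1 14 6 5)(2 11 8))^(-1) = (0 3 15 9 12 7)(1 5 6 14)(2 8 11)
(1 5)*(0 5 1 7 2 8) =(0 5 7 2 8) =[5, 1, 8, 3, 4, 7, 6, 2, 0]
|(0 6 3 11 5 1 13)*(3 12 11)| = |(0 6 12 11 5 1 13)| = 7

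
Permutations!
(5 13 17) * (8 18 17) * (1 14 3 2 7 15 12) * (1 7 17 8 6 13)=[0, 14, 17, 2, 4, 1, 13, 15, 18, 9, 10, 11, 7, 6, 3, 12, 16, 5, 8]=(1 14 3 2 17 5)(6 13)(7 15 12)(8 18)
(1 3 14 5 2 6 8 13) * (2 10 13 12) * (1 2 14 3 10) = (1 10 13 2 6 8 12 14 5) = [0, 10, 6, 3, 4, 1, 8, 7, 12, 9, 13, 11, 14, 2, 5]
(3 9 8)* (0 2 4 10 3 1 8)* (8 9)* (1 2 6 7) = (0 6 7 1 9)(2 4 10 3 8) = [6, 9, 4, 8, 10, 5, 7, 1, 2, 0, 3]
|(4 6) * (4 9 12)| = 4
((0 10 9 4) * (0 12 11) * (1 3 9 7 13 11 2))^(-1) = (0 11 13 7 10)(1 2 12 4 9 3)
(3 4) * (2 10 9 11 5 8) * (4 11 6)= (2 10 9 6 4 3 11 5 8)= [0, 1, 10, 11, 3, 8, 4, 7, 2, 6, 9, 5]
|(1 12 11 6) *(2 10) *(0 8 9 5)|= 4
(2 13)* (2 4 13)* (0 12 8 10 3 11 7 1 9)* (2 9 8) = (0 12 2 9)(1 8 10 3 11 7)(4 13) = [12, 8, 9, 11, 13, 5, 6, 1, 10, 0, 3, 7, 2, 4]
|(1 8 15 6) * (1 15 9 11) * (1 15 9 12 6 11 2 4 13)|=8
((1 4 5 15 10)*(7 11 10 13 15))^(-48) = (15)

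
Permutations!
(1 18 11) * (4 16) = [0, 18, 2, 3, 16, 5, 6, 7, 8, 9, 10, 1, 12, 13, 14, 15, 4, 17, 11] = (1 18 11)(4 16)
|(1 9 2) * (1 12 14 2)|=6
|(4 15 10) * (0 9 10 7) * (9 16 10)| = |(0 16 10 4 15 7)| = 6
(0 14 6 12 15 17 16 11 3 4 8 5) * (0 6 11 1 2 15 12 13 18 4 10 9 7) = [14, 2, 15, 10, 8, 6, 13, 0, 5, 7, 9, 3, 12, 18, 11, 17, 1, 16, 4] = (0 14 11 3 10 9 7)(1 2 15 17 16)(4 8 5 6 13 18)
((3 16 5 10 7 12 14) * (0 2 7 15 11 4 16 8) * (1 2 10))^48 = ((0 10 15 11 4 16 5 1 2 7 12 14 3 8))^48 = (0 5 3 4 12 15 2)(1 8 16 14 11 7 10)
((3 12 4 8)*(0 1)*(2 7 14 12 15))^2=(2 14 4 3)(7 12 8 15)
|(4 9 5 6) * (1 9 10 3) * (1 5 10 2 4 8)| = |(1 9 10 3 5 6 8)(2 4)| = 14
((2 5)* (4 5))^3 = (5)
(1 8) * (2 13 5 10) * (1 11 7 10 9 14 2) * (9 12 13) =(1 8 11 7 10)(2 9 14)(5 12 13) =[0, 8, 9, 3, 4, 12, 6, 10, 11, 14, 1, 7, 13, 5, 2]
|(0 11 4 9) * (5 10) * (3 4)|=10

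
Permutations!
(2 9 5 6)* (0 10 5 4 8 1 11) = (0 10 5 6 2 9 4 8 1 11) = [10, 11, 9, 3, 8, 6, 2, 7, 1, 4, 5, 0]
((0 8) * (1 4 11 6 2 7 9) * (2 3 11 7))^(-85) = (0 8)(1 9 7 4)(3 6 11)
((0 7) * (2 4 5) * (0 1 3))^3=(0 3 1 7)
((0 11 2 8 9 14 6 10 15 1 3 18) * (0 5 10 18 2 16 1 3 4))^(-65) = (2 18)(3 6)(5 8)(9 10)(14 15)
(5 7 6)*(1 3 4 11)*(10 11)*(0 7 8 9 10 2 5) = (0 7 6)(1 3 4 2 5 8 9 10 11) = [7, 3, 5, 4, 2, 8, 0, 6, 9, 10, 11, 1]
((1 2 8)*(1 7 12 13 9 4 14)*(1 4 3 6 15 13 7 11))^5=(15)(1 2 8 11)(4 14)(7 12)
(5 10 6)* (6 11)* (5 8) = (5 10 11 6 8) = [0, 1, 2, 3, 4, 10, 8, 7, 5, 9, 11, 6]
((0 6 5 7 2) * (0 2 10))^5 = (10)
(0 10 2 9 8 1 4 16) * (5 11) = [10, 4, 9, 3, 16, 11, 6, 7, 1, 8, 2, 5, 12, 13, 14, 15, 0] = (0 10 2 9 8 1 4 16)(5 11)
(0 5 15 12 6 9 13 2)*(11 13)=(0 5 15 12 6 9 11 13 2)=[5, 1, 0, 3, 4, 15, 9, 7, 8, 11, 10, 13, 6, 2, 14, 12]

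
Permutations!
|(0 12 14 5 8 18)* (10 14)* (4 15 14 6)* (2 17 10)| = |(0 12 2 17 10 6 4 15 14 5 8 18)| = 12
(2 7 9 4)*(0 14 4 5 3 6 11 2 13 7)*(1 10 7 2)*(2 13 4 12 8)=(0 14 12 8 2)(1 10 7 9 5 3 6 11)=[14, 10, 0, 6, 4, 3, 11, 9, 2, 5, 7, 1, 8, 13, 12]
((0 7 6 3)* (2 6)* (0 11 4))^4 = (0 3 7 11 2 4 6)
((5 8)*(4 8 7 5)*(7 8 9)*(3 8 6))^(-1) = ((3 8 4 9 7 5 6))^(-1) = (3 6 5 7 9 4 8)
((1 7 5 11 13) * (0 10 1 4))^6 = ((0 10 1 7 5 11 13 4))^6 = (0 13 5 1)(4 11 7 10)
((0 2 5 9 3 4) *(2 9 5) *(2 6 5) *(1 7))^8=((0 9 3 4)(1 7)(2 6 5))^8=(9)(2 5 6)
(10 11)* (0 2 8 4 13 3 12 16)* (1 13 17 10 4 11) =[2, 13, 8, 12, 17, 5, 6, 7, 11, 9, 1, 4, 16, 3, 14, 15, 0, 10] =(0 2 8 11 4 17 10 1 13 3 12 16)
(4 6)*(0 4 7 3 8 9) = (0 4 6 7 3 8 9) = [4, 1, 2, 8, 6, 5, 7, 3, 9, 0]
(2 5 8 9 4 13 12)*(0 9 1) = (0 9 4 13 12 2 5 8 1) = [9, 0, 5, 3, 13, 8, 6, 7, 1, 4, 10, 11, 2, 12]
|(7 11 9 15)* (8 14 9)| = 6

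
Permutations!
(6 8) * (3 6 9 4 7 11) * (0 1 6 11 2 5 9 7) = (0 1 6 8 7 2 5 9 4)(3 11) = [1, 6, 5, 11, 0, 9, 8, 2, 7, 4, 10, 3]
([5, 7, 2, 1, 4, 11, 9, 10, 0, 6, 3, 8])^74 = (0 11)(1 10)(3 7)(5 8)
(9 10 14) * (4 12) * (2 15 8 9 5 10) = (2 15 8 9)(4 12)(5 10 14) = [0, 1, 15, 3, 12, 10, 6, 7, 9, 2, 14, 11, 4, 13, 5, 8]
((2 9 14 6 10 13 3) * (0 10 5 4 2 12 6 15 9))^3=(15)(0 3 5)(2 13 6)(4 10 12)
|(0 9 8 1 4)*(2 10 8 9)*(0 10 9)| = |(0 2 9)(1 4 10 8)| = 12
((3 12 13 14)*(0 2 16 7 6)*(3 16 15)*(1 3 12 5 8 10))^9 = ((0 2 15 12 13 14 16 7 6)(1 3 5 8 10))^9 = (16)(1 10 8 5 3)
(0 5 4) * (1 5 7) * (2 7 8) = (0 8 2 7 1 5 4) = [8, 5, 7, 3, 0, 4, 6, 1, 2]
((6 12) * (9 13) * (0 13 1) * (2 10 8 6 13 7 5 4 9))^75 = ((0 7 5 4 9 1)(2 10 8 6 12 13))^75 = (0 4)(1 5)(2 6)(7 9)(8 13)(10 12)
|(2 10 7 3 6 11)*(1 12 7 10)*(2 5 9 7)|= 6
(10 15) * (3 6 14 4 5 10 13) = (3 6 14 4 5 10 15 13) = [0, 1, 2, 6, 5, 10, 14, 7, 8, 9, 15, 11, 12, 3, 4, 13]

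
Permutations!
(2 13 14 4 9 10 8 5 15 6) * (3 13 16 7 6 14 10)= (2 16 7 6)(3 13 10 8 5 15 14 4 9)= [0, 1, 16, 13, 9, 15, 2, 6, 5, 3, 8, 11, 12, 10, 4, 14, 7]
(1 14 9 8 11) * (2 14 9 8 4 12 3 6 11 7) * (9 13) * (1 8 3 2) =(1 13 9 4 12 2 14 3 6 11 8 7) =[0, 13, 14, 6, 12, 5, 11, 1, 7, 4, 10, 8, 2, 9, 3]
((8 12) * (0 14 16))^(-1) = (0 16 14)(8 12)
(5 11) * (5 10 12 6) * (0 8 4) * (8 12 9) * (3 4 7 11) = (0 12 6 5 3 4)(7 11 10 9 8) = [12, 1, 2, 4, 0, 3, 5, 11, 7, 8, 9, 10, 6]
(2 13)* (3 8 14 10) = [0, 1, 13, 8, 4, 5, 6, 7, 14, 9, 3, 11, 12, 2, 10] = (2 13)(3 8 14 10)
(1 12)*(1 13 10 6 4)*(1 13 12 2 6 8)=[0, 2, 6, 3, 13, 5, 4, 7, 1, 9, 8, 11, 12, 10]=(1 2 6 4 13 10 8)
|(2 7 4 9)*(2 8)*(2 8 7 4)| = |(2 4 9 7)| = 4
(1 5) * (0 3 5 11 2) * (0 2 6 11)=(0 3 5 1)(6 11)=[3, 0, 2, 5, 4, 1, 11, 7, 8, 9, 10, 6]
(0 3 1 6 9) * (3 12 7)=(0 12 7 3 1 6 9)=[12, 6, 2, 1, 4, 5, 9, 3, 8, 0, 10, 11, 7]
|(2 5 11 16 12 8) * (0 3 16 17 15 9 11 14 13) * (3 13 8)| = 12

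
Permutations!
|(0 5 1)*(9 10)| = 6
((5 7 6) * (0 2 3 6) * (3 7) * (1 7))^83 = ((0 2 1 7)(3 6 5))^83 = (0 7 1 2)(3 5 6)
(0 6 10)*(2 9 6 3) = (0 3 2 9 6 10) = [3, 1, 9, 2, 4, 5, 10, 7, 8, 6, 0]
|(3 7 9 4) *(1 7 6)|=|(1 7 9 4 3 6)|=6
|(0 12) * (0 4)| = 3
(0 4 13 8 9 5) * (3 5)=(0 4 13 8 9 3 5)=[4, 1, 2, 5, 13, 0, 6, 7, 9, 3, 10, 11, 12, 8]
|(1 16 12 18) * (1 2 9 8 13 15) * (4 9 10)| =|(1 16 12 18 2 10 4 9 8 13 15)| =11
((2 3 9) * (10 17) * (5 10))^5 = ((2 3 9)(5 10 17))^5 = (2 9 3)(5 17 10)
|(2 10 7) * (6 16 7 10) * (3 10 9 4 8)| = |(2 6 16 7)(3 10 9 4 8)| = 20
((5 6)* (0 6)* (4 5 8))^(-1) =(0 5 4 8 6)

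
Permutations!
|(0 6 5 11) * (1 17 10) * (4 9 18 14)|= |(0 6 5 11)(1 17 10)(4 9 18 14)|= 12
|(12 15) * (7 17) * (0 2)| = 2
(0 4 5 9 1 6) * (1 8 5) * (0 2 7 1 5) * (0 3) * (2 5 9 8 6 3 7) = (0 4 9 6 5 8 7 1 3) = [4, 3, 2, 0, 9, 8, 5, 1, 7, 6]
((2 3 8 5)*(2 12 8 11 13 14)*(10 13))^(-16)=((2 3 11 10 13 14)(5 12 8))^(-16)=(2 11 13)(3 10 14)(5 8 12)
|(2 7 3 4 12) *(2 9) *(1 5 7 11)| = |(1 5 7 3 4 12 9 2 11)| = 9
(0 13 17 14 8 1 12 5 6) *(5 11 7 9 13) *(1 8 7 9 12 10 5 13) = (0 13 17 14 7 12 11 9 1 10 5 6) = [13, 10, 2, 3, 4, 6, 0, 12, 8, 1, 5, 9, 11, 17, 7, 15, 16, 14]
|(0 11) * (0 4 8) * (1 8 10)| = 6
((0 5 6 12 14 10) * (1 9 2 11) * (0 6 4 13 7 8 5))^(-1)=(1 11 2 9)(4 5 8 7 13)(6 10 14 12)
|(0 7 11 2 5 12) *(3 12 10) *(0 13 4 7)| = |(2 5 10 3 12 13 4 7 11)| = 9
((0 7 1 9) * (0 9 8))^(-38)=((9)(0 7 1 8))^(-38)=(9)(0 1)(7 8)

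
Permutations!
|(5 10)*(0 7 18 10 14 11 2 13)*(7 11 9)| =12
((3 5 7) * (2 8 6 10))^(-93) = (2 10 6 8)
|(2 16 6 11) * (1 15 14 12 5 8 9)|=28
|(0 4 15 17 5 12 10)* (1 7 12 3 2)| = |(0 4 15 17 5 3 2 1 7 12 10)| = 11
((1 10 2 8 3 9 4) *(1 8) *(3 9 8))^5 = ((1 10 2)(3 8 9 4))^5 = (1 2 10)(3 8 9 4)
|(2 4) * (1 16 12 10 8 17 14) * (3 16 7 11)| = 10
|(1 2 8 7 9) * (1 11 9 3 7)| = |(1 2 8)(3 7)(9 11)| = 6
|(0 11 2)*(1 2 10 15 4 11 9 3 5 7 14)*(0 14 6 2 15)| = |(0 9 3 5 7 6 2 14 1 15 4 11 10)| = 13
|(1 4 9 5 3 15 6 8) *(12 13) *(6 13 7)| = |(1 4 9 5 3 15 13 12 7 6 8)| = 11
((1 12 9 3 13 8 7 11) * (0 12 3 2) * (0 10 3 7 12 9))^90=(0 2 3 8)(9 10 13 12)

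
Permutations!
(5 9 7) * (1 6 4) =[0, 6, 2, 3, 1, 9, 4, 5, 8, 7] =(1 6 4)(5 9 7)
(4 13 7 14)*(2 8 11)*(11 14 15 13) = (2 8 14 4 11)(7 15 13) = [0, 1, 8, 3, 11, 5, 6, 15, 14, 9, 10, 2, 12, 7, 4, 13]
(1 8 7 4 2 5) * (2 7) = [0, 8, 5, 3, 7, 1, 6, 4, 2] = (1 8 2 5)(4 7)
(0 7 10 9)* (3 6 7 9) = [9, 1, 2, 6, 4, 5, 7, 10, 8, 0, 3] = (0 9)(3 6 7 10)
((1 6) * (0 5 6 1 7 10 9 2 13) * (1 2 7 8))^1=((0 5 6 8 1 2 13)(7 10 9))^1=(0 5 6 8 1 2 13)(7 10 9)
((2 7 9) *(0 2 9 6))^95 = (9)(0 6 7 2)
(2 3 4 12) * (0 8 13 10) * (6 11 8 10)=(0 10)(2 3 4 12)(6 11 8 13)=[10, 1, 3, 4, 12, 5, 11, 7, 13, 9, 0, 8, 2, 6]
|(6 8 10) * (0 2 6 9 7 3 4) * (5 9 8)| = |(0 2 6 5 9 7 3 4)(8 10)| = 8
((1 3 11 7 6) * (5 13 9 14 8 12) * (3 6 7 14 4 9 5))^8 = (3 8 11 12 14) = ((1 6)(3 11 14 8 12)(4 9)(5 13))^8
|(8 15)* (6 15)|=|(6 15 8)|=3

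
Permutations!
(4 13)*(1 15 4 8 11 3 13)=(1 15 4)(3 13 8 11)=[0, 15, 2, 13, 1, 5, 6, 7, 11, 9, 10, 3, 12, 8, 14, 4]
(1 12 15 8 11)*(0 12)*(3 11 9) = (0 12 15 8 9 3 11 1) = [12, 0, 2, 11, 4, 5, 6, 7, 9, 3, 10, 1, 15, 13, 14, 8]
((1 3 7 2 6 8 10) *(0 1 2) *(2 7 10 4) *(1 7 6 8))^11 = ((0 7)(1 3 10 6)(2 8 4))^11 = (0 7)(1 6 10 3)(2 4 8)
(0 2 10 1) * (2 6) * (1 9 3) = (0 6 2 10 9 3 1) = [6, 0, 10, 1, 4, 5, 2, 7, 8, 3, 9]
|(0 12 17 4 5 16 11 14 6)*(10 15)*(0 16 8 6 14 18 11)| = |(0 12 17 4 5 8 6 16)(10 15)(11 18)| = 8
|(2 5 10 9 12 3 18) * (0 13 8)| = 21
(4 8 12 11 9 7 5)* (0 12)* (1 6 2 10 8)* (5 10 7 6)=[12, 5, 7, 3, 1, 4, 2, 10, 0, 6, 8, 9, 11]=(0 12 11 9 6 2 7 10 8)(1 5 4)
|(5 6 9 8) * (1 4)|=4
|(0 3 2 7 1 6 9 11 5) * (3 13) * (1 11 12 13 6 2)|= 11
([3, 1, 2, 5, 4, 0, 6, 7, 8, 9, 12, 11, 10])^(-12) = [0, 1, 2, 3, 4, 5, 6, 7, 8, 9, 10, 11, 12]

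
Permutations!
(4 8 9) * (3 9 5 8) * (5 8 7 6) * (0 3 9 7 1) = (0 3 7 6 5 1)(4 9) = [3, 0, 2, 7, 9, 1, 5, 6, 8, 4]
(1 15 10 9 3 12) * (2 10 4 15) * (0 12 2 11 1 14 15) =(0 12 14 15 4)(1 11)(2 10 9 3) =[12, 11, 10, 2, 0, 5, 6, 7, 8, 3, 9, 1, 14, 13, 15, 4]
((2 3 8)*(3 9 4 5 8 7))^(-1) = ((2 9 4 5 8)(3 7))^(-1) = (2 8 5 4 9)(3 7)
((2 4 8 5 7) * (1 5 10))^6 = (1 10 8 4 2 7 5)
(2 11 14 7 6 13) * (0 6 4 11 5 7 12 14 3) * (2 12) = [6, 1, 5, 0, 11, 7, 13, 4, 8, 9, 10, 3, 14, 12, 2] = (0 6 13 12 14 2 5 7 4 11 3)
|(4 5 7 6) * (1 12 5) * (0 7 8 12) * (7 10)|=6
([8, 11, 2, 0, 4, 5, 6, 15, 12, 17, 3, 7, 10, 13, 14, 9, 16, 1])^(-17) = [10, 11, 2, 12, 4, 5, 6, 15, 3, 17, 8, 7, 0, 13, 14, 9, 16, 1]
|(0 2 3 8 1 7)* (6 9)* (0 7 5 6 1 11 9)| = 9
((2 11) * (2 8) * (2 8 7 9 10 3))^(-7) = ((2 11 7 9 10 3))^(-7) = (2 3 10 9 7 11)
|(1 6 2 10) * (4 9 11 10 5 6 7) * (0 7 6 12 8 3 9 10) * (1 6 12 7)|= |(0 1 12 8 3 9 11)(2 5 7 4 10 6)|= 42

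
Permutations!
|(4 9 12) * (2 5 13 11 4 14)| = 8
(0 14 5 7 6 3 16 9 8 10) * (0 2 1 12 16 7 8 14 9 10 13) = (0 9 14 5 8 13)(1 12 16 10 2)(3 7 6) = [9, 12, 1, 7, 4, 8, 3, 6, 13, 14, 2, 11, 16, 0, 5, 15, 10]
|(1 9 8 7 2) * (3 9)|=6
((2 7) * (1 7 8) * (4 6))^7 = (1 8 2 7)(4 6)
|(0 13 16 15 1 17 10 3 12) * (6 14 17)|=|(0 13 16 15 1 6 14 17 10 3 12)|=11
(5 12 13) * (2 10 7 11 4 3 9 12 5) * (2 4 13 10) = [0, 1, 2, 9, 3, 5, 6, 11, 8, 12, 7, 13, 10, 4] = (3 9 12 10 7 11 13 4)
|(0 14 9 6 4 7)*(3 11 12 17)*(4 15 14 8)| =|(0 8 4 7)(3 11 12 17)(6 15 14 9)| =4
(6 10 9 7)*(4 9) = [0, 1, 2, 3, 9, 5, 10, 6, 8, 7, 4] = (4 9 7 6 10)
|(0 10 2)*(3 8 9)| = |(0 10 2)(3 8 9)| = 3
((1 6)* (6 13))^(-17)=((1 13 6))^(-17)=(1 13 6)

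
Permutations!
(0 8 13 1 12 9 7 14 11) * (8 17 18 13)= (0 17 18 13 1 12 9 7 14 11)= [17, 12, 2, 3, 4, 5, 6, 14, 8, 7, 10, 0, 9, 1, 11, 15, 16, 18, 13]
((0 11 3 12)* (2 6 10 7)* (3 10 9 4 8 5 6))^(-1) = (0 12 3 2 7 10 11)(4 9 6 5 8)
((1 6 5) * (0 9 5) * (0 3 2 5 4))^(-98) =(0 9 4)(1 3 5 6 2)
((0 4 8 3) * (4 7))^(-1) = (0 3 8 4 7)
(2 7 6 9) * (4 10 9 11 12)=(2 7 6 11 12 4 10 9)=[0, 1, 7, 3, 10, 5, 11, 6, 8, 2, 9, 12, 4]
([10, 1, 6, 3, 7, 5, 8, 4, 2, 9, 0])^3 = (0 10)(4 7)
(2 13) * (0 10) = [10, 1, 13, 3, 4, 5, 6, 7, 8, 9, 0, 11, 12, 2] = (0 10)(2 13)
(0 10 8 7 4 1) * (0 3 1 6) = (0 10 8 7 4 6)(1 3) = [10, 3, 2, 1, 6, 5, 0, 4, 7, 9, 8]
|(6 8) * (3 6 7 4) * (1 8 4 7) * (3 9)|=|(1 8)(3 6 4 9)|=4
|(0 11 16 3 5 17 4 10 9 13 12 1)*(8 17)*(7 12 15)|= 15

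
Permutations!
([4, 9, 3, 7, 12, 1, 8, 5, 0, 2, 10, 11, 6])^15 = (12)(1 3)(2 5)(7 9)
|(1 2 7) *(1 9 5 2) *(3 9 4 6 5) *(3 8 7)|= |(2 3 9 8 7 4 6 5)|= 8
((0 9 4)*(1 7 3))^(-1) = (0 4 9)(1 3 7)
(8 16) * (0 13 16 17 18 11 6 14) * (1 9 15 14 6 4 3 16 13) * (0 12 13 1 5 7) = [5, 9, 2, 16, 3, 7, 6, 0, 17, 15, 10, 4, 13, 1, 12, 14, 8, 18, 11] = (0 5 7)(1 9 15 14 12 13)(3 16 8 17 18 11 4)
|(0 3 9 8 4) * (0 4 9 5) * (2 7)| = |(0 3 5)(2 7)(8 9)| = 6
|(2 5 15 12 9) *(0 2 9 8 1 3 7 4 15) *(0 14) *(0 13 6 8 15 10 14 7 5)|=|(0 2)(1 3 5 7 4 10 14 13 6 8)(12 15)|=10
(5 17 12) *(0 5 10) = (0 5 17 12 10) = [5, 1, 2, 3, 4, 17, 6, 7, 8, 9, 0, 11, 10, 13, 14, 15, 16, 12]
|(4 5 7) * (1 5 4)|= |(1 5 7)|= 3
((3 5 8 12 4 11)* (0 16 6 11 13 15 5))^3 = ((0 16 6 11 3)(4 13 15 5 8 12))^3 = (0 11 16 3 6)(4 5)(8 13)(12 15)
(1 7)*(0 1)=(0 1 7)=[1, 7, 2, 3, 4, 5, 6, 0]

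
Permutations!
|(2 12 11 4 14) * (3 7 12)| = |(2 3 7 12 11 4 14)| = 7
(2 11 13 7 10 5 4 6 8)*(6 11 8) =(2 8)(4 11 13 7 10 5) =[0, 1, 8, 3, 11, 4, 6, 10, 2, 9, 5, 13, 12, 7]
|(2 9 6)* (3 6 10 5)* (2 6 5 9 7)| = 2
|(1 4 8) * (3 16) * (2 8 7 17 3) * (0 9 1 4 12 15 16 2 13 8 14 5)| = |(0 9 1 12 15 16 13 8 4 7 17 3 2 14 5)| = 15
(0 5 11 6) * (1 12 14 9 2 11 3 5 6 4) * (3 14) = (0 6)(1 12 3 5 14 9 2 11 4) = [6, 12, 11, 5, 1, 14, 0, 7, 8, 2, 10, 4, 3, 13, 9]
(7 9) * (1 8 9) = (1 8 9 7) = [0, 8, 2, 3, 4, 5, 6, 1, 9, 7]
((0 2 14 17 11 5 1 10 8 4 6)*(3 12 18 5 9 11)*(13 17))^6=(0 12 4 17 10 14 5)(1 2 18 6 3 8 13)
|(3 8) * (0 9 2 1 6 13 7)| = |(0 9 2 1 6 13 7)(3 8)| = 14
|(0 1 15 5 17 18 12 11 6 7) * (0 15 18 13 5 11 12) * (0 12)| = |(0 1 18 12)(5 17 13)(6 7 15 11)| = 12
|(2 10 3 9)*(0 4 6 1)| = |(0 4 6 1)(2 10 3 9)| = 4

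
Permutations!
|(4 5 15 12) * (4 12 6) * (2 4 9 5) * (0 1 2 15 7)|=|(0 1 2 4 15 6 9 5 7)|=9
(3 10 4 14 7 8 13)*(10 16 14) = (3 16 14 7 8 13)(4 10) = [0, 1, 2, 16, 10, 5, 6, 8, 13, 9, 4, 11, 12, 3, 7, 15, 14]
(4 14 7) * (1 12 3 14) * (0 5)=[5, 12, 2, 14, 1, 0, 6, 4, 8, 9, 10, 11, 3, 13, 7]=(0 5)(1 12 3 14 7 4)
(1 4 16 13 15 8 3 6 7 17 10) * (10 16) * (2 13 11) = [0, 4, 13, 6, 10, 5, 7, 17, 3, 9, 1, 2, 12, 15, 14, 8, 11, 16] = (1 4 10)(2 13 15 8 3 6 7 17 16 11)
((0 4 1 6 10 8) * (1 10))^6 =((0 4 10 8)(1 6))^6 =(0 10)(4 8)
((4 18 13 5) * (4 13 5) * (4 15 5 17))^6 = ((4 18 17)(5 13 15))^6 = (18)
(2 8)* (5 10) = (2 8)(5 10) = [0, 1, 8, 3, 4, 10, 6, 7, 2, 9, 5]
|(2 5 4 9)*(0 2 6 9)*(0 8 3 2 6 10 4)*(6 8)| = |(0 8 3 2 5)(4 6 9 10)| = 20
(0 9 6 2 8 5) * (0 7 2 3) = [9, 1, 8, 0, 4, 7, 3, 2, 5, 6] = (0 9 6 3)(2 8 5 7)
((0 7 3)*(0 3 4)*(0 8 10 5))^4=(0 10 4)(5 8 7)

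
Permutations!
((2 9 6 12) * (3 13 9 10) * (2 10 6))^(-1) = (2 9 13 3 10 12 6)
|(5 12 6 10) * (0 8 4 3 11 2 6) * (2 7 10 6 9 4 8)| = 10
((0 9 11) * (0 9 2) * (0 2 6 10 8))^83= (0 8 10 6)(9 11)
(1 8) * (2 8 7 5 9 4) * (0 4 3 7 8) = (0 4 2)(1 8)(3 7 5 9) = [4, 8, 0, 7, 2, 9, 6, 5, 1, 3]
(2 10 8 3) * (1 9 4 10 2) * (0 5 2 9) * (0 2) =(0 5)(1 2 9 4 10 8 3) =[5, 2, 9, 1, 10, 0, 6, 7, 3, 4, 8]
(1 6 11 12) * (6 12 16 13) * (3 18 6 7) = (1 12)(3 18 6 11 16 13 7) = [0, 12, 2, 18, 4, 5, 11, 3, 8, 9, 10, 16, 1, 7, 14, 15, 13, 17, 6]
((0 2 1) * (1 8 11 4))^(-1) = ((0 2 8 11 4 1))^(-1) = (0 1 4 11 8 2)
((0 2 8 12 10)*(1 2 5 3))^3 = ((0 5 3 1 2 8 12 10))^3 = (0 1 12 5 2 10 3 8)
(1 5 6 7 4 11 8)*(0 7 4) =(0 7)(1 5 6 4 11 8) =[7, 5, 2, 3, 11, 6, 4, 0, 1, 9, 10, 8]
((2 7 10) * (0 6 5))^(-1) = (0 5 6)(2 10 7)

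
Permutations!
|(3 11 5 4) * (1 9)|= |(1 9)(3 11 5 4)|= 4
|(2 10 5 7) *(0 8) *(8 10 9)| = 7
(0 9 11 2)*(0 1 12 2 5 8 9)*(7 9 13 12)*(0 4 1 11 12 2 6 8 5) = (0 4 1 7 9 12 6 8 13 2 11) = [4, 7, 11, 3, 1, 5, 8, 9, 13, 12, 10, 0, 6, 2]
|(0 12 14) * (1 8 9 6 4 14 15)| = |(0 12 15 1 8 9 6 4 14)| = 9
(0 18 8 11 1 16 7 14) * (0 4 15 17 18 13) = (0 13)(1 16 7 14 4 15 17 18 8 11) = [13, 16, 2, 3, 15, 5, 6, 14, 11, 9, 10, 1, 12, 0, 4, 17, 7, 18, 8]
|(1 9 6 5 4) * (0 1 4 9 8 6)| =|(0 1 8 6 5 9)| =6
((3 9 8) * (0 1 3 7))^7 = (0 1 3 9 8 7)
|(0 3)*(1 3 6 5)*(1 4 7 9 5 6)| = |(0 1 3)(4 7 9 5)| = 12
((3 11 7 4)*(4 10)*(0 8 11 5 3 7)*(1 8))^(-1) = ((0 1 8 11)(3 5)(4 7 10))^(-1) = (0 11 8 1)(3 5)(4 10 7)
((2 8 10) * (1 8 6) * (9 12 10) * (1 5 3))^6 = (1 6 12)(2 9 3)(5 10 8)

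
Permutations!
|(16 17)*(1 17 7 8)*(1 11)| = |(1 17 16 7 8 11)| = 6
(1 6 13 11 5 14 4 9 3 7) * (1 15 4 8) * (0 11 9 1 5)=(0 11)(1 6 13 9 3 7 15 4)(5 14 8)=[11, 6, 2, 7, 1, 14, 13, 15, 5, 3, 10, 0, 12, 9, 8, 4]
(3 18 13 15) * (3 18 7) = [0, 1, 2, 7, 4, 5, 6, 3, 8, 9, 10, 11, 12, 15, 14, 18, 16, 17, 13] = (3 7)(13 15 18)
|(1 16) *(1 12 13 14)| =5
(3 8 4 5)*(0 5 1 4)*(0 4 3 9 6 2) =(0 5 9 6 2)(1 3 8 4) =[5, 3, 0, 8, 1, 9, 2, 7, 4, 6]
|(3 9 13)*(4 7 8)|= |(3 9 13)(4 7 8)|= 3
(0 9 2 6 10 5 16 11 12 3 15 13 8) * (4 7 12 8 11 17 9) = (0 4 7 12 3 15 13 11 8)(2 6 10 5 16 17 9) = [4, 1, 6, 15, 7, 16, 10, 12, 0, 2, 5, 8, 3, 11, 14, 13, 17, 9]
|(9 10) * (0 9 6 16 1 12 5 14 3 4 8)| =|(0 9 10 6 16 1 12 5 14 3 4 8)| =12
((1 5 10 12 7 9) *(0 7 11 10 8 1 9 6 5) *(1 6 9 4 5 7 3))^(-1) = ((0 3 1)(4 5 8 6 7 9)(10 12 11))^(-1) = (0 1 3)(4 9 7 6 8 5)(10 11 12)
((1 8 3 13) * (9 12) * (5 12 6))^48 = ((1 8 3 13)(5 12 9 6))^48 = (13)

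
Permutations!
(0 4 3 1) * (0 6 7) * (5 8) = [4, 6, 2, 1, 3, 8, 7, 0, 5] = (0 4 3 1 6 7)(5 8)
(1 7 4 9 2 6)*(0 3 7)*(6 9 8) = (0 3 7 4 8 6 1)(2 9) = [3, 0, 9, 7, 8, 5, 1, 4, 6, 2]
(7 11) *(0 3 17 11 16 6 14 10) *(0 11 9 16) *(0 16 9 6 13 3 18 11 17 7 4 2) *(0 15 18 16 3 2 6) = (0 16 13 2 15 18 11 4 6 14 10 17)(3 7) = [16, 1, 15, 7, 6, 5, 14, 3, 8, 9, 17, 4, 12, 2, 10, 18, 13, 0, 11]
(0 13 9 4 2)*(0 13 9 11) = (0 9 4 2 13 11) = [9, 1, 13, 3, 2, 5, 6, 7, 8, 4, 10, 0, 12, 11]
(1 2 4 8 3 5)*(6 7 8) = (1 2 4 6 7 8 3 5) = [0, 2, 4, 5, 6, 1, 7, 8, 3]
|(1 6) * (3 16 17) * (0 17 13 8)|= |(0 17 3 16 13 8)(1 6)|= 6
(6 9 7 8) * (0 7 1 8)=(0 7)(1 8 6 9)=[7, 8, 2, 3, 4, 5, 9, 0, 6, 1]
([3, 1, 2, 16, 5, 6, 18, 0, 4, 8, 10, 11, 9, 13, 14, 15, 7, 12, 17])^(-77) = (0 7 16 3)(4 18 9 5 17 8 6 12)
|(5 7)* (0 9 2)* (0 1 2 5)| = |(0 9 5 7)(1 2)| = 4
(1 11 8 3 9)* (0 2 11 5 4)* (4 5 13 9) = (0 2 11 8 3 4)(1 13 9) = [2, 13, 11, 4, 0, 5, 6, 7, 3, 1, 10, 8, 12, 9]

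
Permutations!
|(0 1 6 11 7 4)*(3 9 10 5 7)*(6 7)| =|(0 1 7 4)(3 9 10 5 6 11)| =12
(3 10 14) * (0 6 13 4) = (0 6 13 4)(3 10 14) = [6, 1, 2, 10, 0, 5, 13, 7, 8, 9, 14, 11, 12, 4, 3]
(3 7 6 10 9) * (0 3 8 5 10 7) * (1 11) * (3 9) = (0 9 8 5 10 3)(1 11)(6 7) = [9, 11, 2, 0, 4, 10, 7, 6, 5, 8, 3, 1]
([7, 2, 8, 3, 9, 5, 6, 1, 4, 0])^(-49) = [0, 1, 2, 3, 4, 5, 6, 7, 8, 9]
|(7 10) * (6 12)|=2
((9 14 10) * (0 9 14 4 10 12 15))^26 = (0 12 10 9 15 14 4)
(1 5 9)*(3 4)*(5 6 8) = (1 6 8 5 9)(3 4) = [0, 6, 2, 4, 3, 9, 8, 7, 5, 1]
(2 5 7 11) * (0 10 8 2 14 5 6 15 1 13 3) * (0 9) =(0 10 8 2 6 15 1 13 3 9)(5 7 11 14) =[10, 13, 6, 9, 4, 7, 15, 11, 2, 0, 8, 14, 12, 3, 5, 1]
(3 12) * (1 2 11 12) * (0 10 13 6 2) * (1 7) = (0 10 13 6 2 11 12 3 7 1) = [10, 0, 11, 7, 4, 5, 2, 1, 8, 9, 13, 12, 3, 6]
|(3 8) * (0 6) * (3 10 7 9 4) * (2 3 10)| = |(0 6)(2 3 8)(4 10 7 9)| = 12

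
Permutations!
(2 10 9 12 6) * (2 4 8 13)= (2 10 9 12 6 4 8 13)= [0, 1, 10, 3, 8, 5, 4, 7, 13, 12, 9, 11, 6, 2]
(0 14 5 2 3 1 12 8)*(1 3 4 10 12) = (0 14 5 2 4 10 12 8) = [14, 1, 4, 3, 10, 2, 6, 7, 0, 9, 12, 11, 8, 13, 5]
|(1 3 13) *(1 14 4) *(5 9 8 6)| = |(1 3 13 14 4)(5 9 8 6)| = 20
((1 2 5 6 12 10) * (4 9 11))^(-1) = ((1 2 5 6 12 10)(4 9 11))^(-1) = (1 10 12 6 5 2)(4 11 9)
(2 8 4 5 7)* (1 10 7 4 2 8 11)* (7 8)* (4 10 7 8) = (1 7 8 2 11)(4 5 10) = [0, 7, 11, 3, 5, 10, 6, 8, 2, 9, 4, 1]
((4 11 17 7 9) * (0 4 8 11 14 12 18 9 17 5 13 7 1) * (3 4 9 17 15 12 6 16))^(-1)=((0 9 8 11 5 13 7 15 12 18 17 1)(3 4 14 6 16))^(-1)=(0 1 17 18 12 15 7 13 5 11 8 9)(3 16 6 14 4)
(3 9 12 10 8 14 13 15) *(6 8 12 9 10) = (3 10 12 6 8 14 13 15) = [0, 1, 2, 10, 4, 5, 8, 7, 14, 9, 12, 11, 6, 15, 13, 3]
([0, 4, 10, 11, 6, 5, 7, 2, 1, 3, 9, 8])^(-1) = (1 8 11 3 9 10 2 7 6 4)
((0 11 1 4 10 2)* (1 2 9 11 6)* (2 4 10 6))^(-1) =(0 2)(1 6 4 11 9 10)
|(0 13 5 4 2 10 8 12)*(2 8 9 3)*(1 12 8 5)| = |(0 13 1 12)(2 10 9 3)(4 5)| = 4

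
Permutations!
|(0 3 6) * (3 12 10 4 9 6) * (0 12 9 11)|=7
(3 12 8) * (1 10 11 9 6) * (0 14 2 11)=(0 14 2 11 9 6 1 10)(3 12 8)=[14, 10, 11, 12, 4, 5, 1, 7, 3, 6, 0, 9, 8, 13, 2]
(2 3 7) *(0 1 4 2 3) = (0 1 4 2)(3 7) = [1, 4, 0, 7, 2, 5, 6, 3]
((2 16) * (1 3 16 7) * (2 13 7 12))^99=(1 7 13 16 3)(2 12)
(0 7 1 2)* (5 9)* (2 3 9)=(0 7 1 3 9 5 2)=[7, 3, 0, 9, 4, 2, 6, 1, 8, 5]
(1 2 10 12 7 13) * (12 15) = (1 2 10 15 12 7 13) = [0, 2, 10, 3, 4, 5, 6, 13, 8, 9, 15, 11, 7, 1, 14, 12]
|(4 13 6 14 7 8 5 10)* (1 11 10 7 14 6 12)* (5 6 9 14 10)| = |(1 11 5 7 8 6 9 14 10 4 13 12)| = 12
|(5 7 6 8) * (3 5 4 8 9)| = |(3 5 7 6 9)(4 8)| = 10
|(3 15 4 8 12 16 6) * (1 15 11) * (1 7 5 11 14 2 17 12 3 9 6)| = 30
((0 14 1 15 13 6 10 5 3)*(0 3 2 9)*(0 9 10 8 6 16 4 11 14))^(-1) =((1 15 13 16 4 11 14)(2 10 5)(6 8))^(-1) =(1 14 11 4 16 13 15)(2 5 10)(6 8)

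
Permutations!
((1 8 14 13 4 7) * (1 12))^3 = (1 13 12 14 7 8 4)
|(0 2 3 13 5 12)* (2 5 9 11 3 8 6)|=|(0 5 12)(2 8 6)(3 13 9 11)|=12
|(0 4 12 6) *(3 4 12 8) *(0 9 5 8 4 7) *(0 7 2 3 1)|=14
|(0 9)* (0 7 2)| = 4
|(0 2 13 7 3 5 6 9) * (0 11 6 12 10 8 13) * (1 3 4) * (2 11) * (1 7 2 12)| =18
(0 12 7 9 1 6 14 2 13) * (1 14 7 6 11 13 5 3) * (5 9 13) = (0 12 6 7 13)(1 11 5 3)(2 9 14) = [12, 11, 9, 1, 4, 3, 7, 13, 8, 14, 10, 5, 6, 0, 2]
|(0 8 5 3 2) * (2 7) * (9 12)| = |(0 8 5 3 7 2)(9 12)| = 6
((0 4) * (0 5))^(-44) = (0 4 5)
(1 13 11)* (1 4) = (1 13 11 4) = [0, 13, 2, 3, 1, 5, 6, 7, 8, 9, 10, 4, 12, 11]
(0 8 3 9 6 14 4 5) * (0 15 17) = (0 8 3 9 6 14 4 5 15 17) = [8, 1, 2, 9, 5, 15, 14, 7, 3, 6, 10, 11, 12, 13, 4, 17, 16, 0]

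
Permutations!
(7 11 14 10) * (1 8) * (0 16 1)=(0 16 1 8)(7 11 14 10)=[16, 8, 2, 3, 4, 5, 6, 11, 0, 9, 7, 14, 12, 13, 10, 15, 1]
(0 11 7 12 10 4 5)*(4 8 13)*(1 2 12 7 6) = (0 11 6 1 2 12 10 8 13 4 5) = [11, 2, 12, 3, 5, 0, 1, 7, 13, 9, 8, 6, 10, 4]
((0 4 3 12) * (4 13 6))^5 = (0 12 3 4 6 13)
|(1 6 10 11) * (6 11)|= |(1 11)(6 10)|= 2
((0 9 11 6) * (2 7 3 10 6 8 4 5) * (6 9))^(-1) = (0 6)(2 5 4 8 11 9 10 3 7)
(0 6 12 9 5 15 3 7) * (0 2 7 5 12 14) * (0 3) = (0 6 14 3 5 15)(2 7)(9 12) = [6, 1, 7, 5, 4, 15, 14, 2, 8, 12, 10, 11, 9, 13, 3, 0]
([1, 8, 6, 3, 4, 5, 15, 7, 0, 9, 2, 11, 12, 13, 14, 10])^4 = (15)(0 1 8)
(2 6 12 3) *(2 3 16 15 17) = [0, 1, 6, 3, 4, 5, 12, 7, 8, 9, 10, 11, 16, 13, 14, 17, 15, 2] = (2 6 12 16 15 17)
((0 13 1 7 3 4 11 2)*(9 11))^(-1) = ((0 13 1 7 3 4 9 11 2))^(-1) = (0 2 11 9 4 3 7 1 13)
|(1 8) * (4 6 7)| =6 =|(1 8)(4 6 7)|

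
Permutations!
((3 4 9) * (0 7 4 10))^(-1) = (0 10 3 9 4 7)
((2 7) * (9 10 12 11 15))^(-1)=((2 7)(9 10 12 11 15))^(-1)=(2 7)(9 15 11 12 10)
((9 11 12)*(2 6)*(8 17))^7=((2 6)(8 17)(9 11 12))^7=(2 6)(8 17)(9 11 12)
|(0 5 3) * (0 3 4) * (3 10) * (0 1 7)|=10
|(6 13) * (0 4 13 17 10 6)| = |(0 4 13)(6 17 10)| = 3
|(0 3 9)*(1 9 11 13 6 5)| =8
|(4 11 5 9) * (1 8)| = 4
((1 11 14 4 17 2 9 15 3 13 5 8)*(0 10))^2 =(1 14 17 9 3 5)(2 15 13 8 11 4)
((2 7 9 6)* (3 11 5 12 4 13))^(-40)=(3 5 4)(11 12 13)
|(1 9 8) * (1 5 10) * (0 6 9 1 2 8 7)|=4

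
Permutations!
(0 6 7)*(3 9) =[6, 1, 2, 9, 4, 5, 7, 0, 8, 3] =(0 6 7)(3 9)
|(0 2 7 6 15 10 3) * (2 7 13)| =6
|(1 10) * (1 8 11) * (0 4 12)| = |(0 4 12)(1 10 8 11)| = 12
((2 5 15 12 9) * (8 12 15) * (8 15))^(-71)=(2 5 15 8 12 9)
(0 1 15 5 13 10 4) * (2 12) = (0 1 15 5 13 10 4)(2 12) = [1, 15, 12, 3, 0, 13, 6, 7, 8, 9, 4, 11, 2, 10, 14, 5]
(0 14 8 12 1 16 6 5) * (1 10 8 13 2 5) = (0 14 13 2 5)(1 16 6)(8 12 10) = [14, 16, 5, 3, 4, 0, 1, 7, 12, 9, 8, 11, 10, 2, 13, 15, 6]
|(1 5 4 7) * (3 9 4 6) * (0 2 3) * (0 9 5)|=|(0 2 3 5 6 9 4 7 1)|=9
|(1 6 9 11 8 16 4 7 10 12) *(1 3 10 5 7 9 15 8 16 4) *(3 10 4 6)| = 6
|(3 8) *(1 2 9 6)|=4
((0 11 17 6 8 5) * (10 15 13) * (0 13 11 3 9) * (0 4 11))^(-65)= ((0 3 9 4 11 17 6 8 5 13 10 15))^(-65)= (0 8 9 13 11 15 6 3 5 4 10 17)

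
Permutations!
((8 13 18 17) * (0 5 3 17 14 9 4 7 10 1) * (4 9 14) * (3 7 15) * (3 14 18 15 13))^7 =((0 5 7 10 1)(3 17 8)(4 13 15 14 18))^7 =(0 7 1 5 10)(3 17 8)(4 15 18 13 14)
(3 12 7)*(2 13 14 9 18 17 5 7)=[0, 1, 13, 12, 4, 7, 6, 3, 8, 18, 10, 11, 2, 14, 9, 15, 16, 5, 17]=(2 13 14 9 18 17 5 7 3 12)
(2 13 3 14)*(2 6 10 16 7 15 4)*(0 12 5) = (0 12 5)(2 13 3 14 6 10 16 7 15 4) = [12, 1, 13, 14, 2, 0, 10, 15, 8, 9, 16, 11, 5, 3, 6, 4, 7]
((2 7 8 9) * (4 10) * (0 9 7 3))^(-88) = ((0 9 2 3)(4 10)(7 8))^(-88) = (10)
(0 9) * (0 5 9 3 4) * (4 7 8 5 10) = (0 3 7 8 5 9 10 4) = [3, 1, 2, 7, 0, 9, 6, 8, 5, 10, 4]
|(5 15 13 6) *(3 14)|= |(3 14)(5 15 13 6)|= 4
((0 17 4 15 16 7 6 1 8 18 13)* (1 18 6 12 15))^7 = ((0 17 4 1 8 6 18 13)(7 12 15 16))^7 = (0 13 18 6 8 1 4 17)(7 16 15 12)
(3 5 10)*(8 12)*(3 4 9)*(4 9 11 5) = (3 4 11 5 10 9)(8 12) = [0, 1, 2, 4, 11, 10, 6, 7, 12, 3, 9, 5, 8]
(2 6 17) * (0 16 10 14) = (0 16 10 14)(2 6 17) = [16, 1, 6, 3, 4, 5, 17, 7, 8, 9, 14, 11, 12, 13, 0, 15, 10, 2]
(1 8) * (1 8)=(8)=[0, 1, 2, 3, 4, 5, 6, 7, 8]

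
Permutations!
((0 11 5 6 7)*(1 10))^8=(0 6 11 7 5)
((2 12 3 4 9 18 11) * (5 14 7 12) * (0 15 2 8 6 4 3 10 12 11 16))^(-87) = ((0 15 2 5 14 7 11 8 6 4 9 18 16)(10 12))^(-87) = (0 14 6 16 5 8 18 2 11 9 15 7 4)(10 12)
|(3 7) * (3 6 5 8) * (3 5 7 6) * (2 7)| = 4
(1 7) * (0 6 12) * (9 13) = (0 6 12)(1 7)(9 13) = [6, 7, 2, 3, 4, 5, 12, 1, 8, 13, 10, 11, 0, 9]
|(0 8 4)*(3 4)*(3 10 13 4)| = 5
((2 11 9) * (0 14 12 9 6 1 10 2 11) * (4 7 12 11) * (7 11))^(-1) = ((0 14 7 12 9 4 11 6 1 10 2))^(-1) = (0 2 10 1 6 11 4 9 12 7 14)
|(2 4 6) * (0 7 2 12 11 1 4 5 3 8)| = 30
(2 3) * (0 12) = (0 12)(2 3) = [12, 1, 3, 2, 4, 5, 6, 7, 8, 9, 10, 11, 0]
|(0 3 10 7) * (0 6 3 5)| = 4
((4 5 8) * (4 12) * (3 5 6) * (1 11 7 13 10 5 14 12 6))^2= ((1 11 7 13 10 5 8 6 3 14 12 4))^2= (1 7 10 8 3 12)(4 11 13 5 6 14)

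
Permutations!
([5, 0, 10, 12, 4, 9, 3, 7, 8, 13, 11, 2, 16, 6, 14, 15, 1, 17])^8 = (17)(0 1 16 12 3 6 13 9 5)(2 11 10)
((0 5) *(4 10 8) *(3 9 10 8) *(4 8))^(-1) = ((0 5)(3 9 10))^(-1) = (0 5)(3 10 9)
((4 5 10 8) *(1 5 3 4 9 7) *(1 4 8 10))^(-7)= ((10)(1 5)(3 8 9 7 4))^(-7)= (10)(1 5)(3 7 8 4 9)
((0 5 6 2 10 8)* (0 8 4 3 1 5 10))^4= ((0 10 4 3 1 5 6 2))^4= (0 1)(2 3)(4 6)(5 10)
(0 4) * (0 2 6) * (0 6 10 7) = (0 4 2 10 7) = [4, 1, 10, 3, 2, 5, 6, 0, 8, 9, 7]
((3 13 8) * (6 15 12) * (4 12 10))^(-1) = ((3 13 8)(4 12 6 15 10))^(-1) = (3 8 13)(4 10 15 6 12)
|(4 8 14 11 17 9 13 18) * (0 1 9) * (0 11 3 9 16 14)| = |(0 1 16 14 3 9 13 18 4 8)(11 17)| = 10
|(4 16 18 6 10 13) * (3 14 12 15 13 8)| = 11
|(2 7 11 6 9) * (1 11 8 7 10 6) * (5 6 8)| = 14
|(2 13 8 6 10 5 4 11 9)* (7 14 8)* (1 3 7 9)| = 30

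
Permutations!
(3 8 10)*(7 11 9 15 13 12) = (3 8 10)(7 11 9 15 13 12) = [0, 1, 2, 8, 4, 5, 6, 11, 10, 15, 3, 9, 7, 12, 14, 13]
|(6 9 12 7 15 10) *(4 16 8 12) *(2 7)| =10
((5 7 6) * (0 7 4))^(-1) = ((0 7 6 5 4))^(-1) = (0 4 5 6 7)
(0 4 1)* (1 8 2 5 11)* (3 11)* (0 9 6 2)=(0 4 8)(1 9 6 2 5 3 11)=[4, 9, 5, 11, 8, 3, 2, 7, 0, 6, 10, 1]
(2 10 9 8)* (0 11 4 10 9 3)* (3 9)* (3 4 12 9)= [11, 1, 4, 0, 10, 5, 6, 7, 2, 8, 3, 12, 9]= (0 11 12 9 8 2 4 10 3)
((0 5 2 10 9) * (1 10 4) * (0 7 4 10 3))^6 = ((0 5 2 10 9 7 4 1 3))^6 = (0 4 10)(1 9 5)(2 3 7)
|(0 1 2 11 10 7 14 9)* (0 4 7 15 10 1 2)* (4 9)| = |(0 2 11 1)(4 7 14)(10 15)| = 12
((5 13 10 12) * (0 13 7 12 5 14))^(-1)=(0 14 12 7 5 10 13)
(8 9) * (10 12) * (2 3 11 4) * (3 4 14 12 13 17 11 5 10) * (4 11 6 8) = (2 11 14 12 3 5 10 13 17 6 8 9 4) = [0, 1, 11, 5, 2, 10, 8, 7, 9, 4, 13, 14, 3, 17, 12, 15, 16, 6]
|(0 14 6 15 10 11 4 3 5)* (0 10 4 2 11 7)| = |(0 14 6 15 4 3 5 10 7)(2 11)| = 18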